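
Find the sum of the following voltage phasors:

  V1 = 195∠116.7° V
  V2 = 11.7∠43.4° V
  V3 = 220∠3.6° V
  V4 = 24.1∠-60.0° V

Step 1 — Convert each phasor to rectangular form:
  V1 = 195·(cos(116.7°) + j·sin(116.7°)) = -87.62 + j174.2 V
  V2 = 11.7·(cos(43.4°) + j·sin(43.4°)) = 8.501 + j8.039 V
  V3 = 220·(cos(3.6°) + j·sin(3.6°)) = 219.6 + j13.81 V
  V4 = 24.1·(cos(-60.0°) + j·sin(-60.0°)) = 12.05 - j20.87 V
Step 2 — Sum components: V_total = 152.5 + j175.2 V.
Step 3 — Convert to polar: |V_total| = 232.3 V, ∠V_total = 49.0°.

V_total = 232.3∠49.0° V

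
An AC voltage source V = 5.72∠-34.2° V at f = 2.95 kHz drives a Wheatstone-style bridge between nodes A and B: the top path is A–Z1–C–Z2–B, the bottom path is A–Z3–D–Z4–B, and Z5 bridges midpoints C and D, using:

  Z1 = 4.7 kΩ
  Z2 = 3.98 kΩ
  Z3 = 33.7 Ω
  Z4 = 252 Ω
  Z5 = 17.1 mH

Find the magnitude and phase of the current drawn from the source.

Step 1 — Angular frequency: ω = 2π·f = 2π·2950 = 1.854e+04 rad/s.
Step 2 — Component impedances:
  Z1: Z = R = 4700 Ω
  Z2: Z = R = 3980 Ω
  Z3: Z = R = 33.7 Ω
  Z4: Z = R = 252 Ω
  Z5: Z = jωL = j·1.854e+04·0.0171 = 0 + j317 Ω
Step 3 — Bridge requires nodal analysis (the Z5 bridge couples midpoints C and D, so the two paths cannot be reduced to a simple series/parallel combination). Setting node B to ground and injecting 1 A at node A, the 3-node admittance system at A, C, D solves to V_A = Z_AB = 270.6 + j0.854 Ω = 270.6∠0.2° Ω.
Step 4 — Source phasor: V = 5.72∠-34.2° V = 4.731 - j3.215 V.
Step 5 — Ohm's law: I = V / Z_total = (4.731 - j3.215) / (270.6 + j0.854) = 0.01745 - j0.01194 A.
Step 6 — Convert to polar: |I| = 0.02114 A, ∠I = -34.4°.

I = 0.02114∠-34.4° A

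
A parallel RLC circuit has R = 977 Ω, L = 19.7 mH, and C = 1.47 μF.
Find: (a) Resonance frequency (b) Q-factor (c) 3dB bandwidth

Step 1 — Resonance: ω₀ = 1/√(LC) = 1/√(0.0197·1.47e-06) = 5876 rad/s.
Step 2 — f₀ = ω₀/(2π) = 935.3 Hz.
Step 3 — Parallel Q: Q = R/(ω₀L) = 977/(5876·0.0197) = 8.44.
Step 4 — Bandwidth: Δω = ω₀/Q = 696.3 rad/s; BW = Δω/(2π) = 110.8 Hz.

(a) f₀ = 935.3 Hz  (b) Q = 8.44  (c) BW = 110.8 Hz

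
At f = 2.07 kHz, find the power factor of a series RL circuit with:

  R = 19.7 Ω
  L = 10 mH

Step 1 — Angular frequency: ω = 2π·f = 2π·2070 = 1.301e+04 rad/s.
Step 2 — Component impedances:
  R: Z = R = 19.7 Ω
  L: Z = jωL = j·1.301e+04·0.01 = 0 + j130.1 Ω
Step 3 — Series combination: Z_total = R + L = 19.7 + j130.1 Ω = 131.5∠81.4° Ω.
Step 4 — Power factor: PF = cos(φ) = Re(Z)/|Z| = 19.7/131.5 = 0.1498.
Step 5 — Type: Im(Z) = 130.1 ⇒ lagging (phase φ = 81.4°).

PF = 0.1498 (lagging, φ = 81.4°)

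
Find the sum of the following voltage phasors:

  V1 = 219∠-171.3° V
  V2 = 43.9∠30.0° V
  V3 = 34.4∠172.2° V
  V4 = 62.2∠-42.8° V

Step 1 — Convert each phasor to rectangular form:
  V1 = 219·(cos(-171.3°) + j·sin(-171.3°)) = -216.5 - j33.13 V
  V2 = 43.9·(cos(30.0°) + j·sin(30.0°)) = 38.02 + j21.95 V
  V3 = 34.4·(cos(172.2°) + j·sin(172.2°)) = -34.08 + j4.669 V
  V4 = 62.2·(cos(-42.8°) + j·sin(-42.8°)) = 45.64 - j42.26 V
Step 2 — Sum components: V_total = -166.9 - j48.77 V.
Step 3 — Convert to polar: |V_total| = 173.9 V, ∠V_total = -163.7°.

V_total = 173.9∠-163.7° V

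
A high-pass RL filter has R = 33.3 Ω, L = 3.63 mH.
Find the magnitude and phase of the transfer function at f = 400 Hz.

Step 1 — Angular frequency: ω = 2π·400 = 2513 rad/s.
Step 2 — Transfer function: H(jω) = jωL/(R + jωL).
Step 3 — Numerator jωL = j·9.123; denominator R + jωL = 33.3 + j9.123.
Step 4 — H = 0.06982 + j0.2548.
Step 5 — Magnitude: |H| = 0.2642 (-11.6 dB); phase: φ = 74.7°.

|H| = 0.2642 (-11.6 dB), φ = 74.7°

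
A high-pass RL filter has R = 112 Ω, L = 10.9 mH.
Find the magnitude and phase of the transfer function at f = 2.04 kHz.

Step 1 — Angular frequency: ω = 2π·2040 = 1.282e+04 rad/s.
Step 2 — Transfer function: H(jω) = jωL/(R + jωL).
Step 3 — Numerator jωL = j·139.7; denominator R + jωL = 112 + j139.7.
Step 4 — H = 0.6088 + j0.488.
Step 5 — Magnitude: |H| = 0.7802 (-2.2 dB); phase: φ = 38.7°.

|H| = 0.7802 (-2.2 dB), φ = 38.7°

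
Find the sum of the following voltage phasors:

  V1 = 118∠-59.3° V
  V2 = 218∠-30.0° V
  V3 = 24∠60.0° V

Step 1 — Convert each phasor to rectangular form:
  V1 = 118·(cos(-59.3°) + j·sin(-59.3°)) = 60.24 - j101.5 V
  V2 = 218·(cos(-30.0°) + j·sin(-30.0°)) = 188.8 - j109 V
  V3 = 24·(cos(60.0°) + j·sin(60.0°)) = 12 + j20.78 V
Step 2 — Sum components: V_total = 261 - j189.7 V.
Step 3 — Convert to polar: |V_total| = 322.7 V, ∠V_total = -36.0°.

V_total = 322.7∠-36.0° V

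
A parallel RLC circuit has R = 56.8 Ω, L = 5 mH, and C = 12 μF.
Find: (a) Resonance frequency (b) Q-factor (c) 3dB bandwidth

Step 1 — Resonance: ω₀ = 1/√(LC) = 1/√(0.005·1.2e-05) = 4082 rad/s.
Step 2 — f₀ = ω₀/(2π) = 649.7 Hz.
Step 3 — Parallel Q: Q = R/(ω₀L) = 56.8/(4082·0.005) = 2.783.
Step 4 — Bandwidth: Δω = ω₀/Q = 1467 rad/s; BW = Δω/(2π) = 233.5 Hz.

(a) f₀ = 649.7 Hz  (b) Q = 2.783  (c) BW = 233.5 Hz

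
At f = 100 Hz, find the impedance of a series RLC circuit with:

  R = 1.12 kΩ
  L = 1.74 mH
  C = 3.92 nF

Step 1 — Angular frequency: ω = 2π·f = 2π·100 = 628.3 rad/s.
Step 2 — Component impedances:
  R: Z = R = 1120 Ω
  L: Z = jωL = j·628.3·0.00174 = 0 + j1.093 Ω
  C: Z = 1/(jωC) = -j/(ω·C) = 0 - j4.06e+05 Ω
Step 3 — Series combination: Z_total = R + L + C = 1120 - j4.06e+05 Ω = 4.06e+05∠-89.8° Ω.

Z = 1120 - j4.06e+05 Ω = 4.06e+05∠-89.8° Ω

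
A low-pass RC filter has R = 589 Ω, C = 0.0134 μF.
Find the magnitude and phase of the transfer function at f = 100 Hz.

Step 1 — Angular frequency: ω = 2π·100 = 628.3 rad/s.
Step 2 — Transfer function: H(jω) = 1/(1 + jωRC).
Step 3 — Denominator: 1 + jωRC = 1 + j·628.3·589·1.34e-08 = 1 + j0.004959.
Step 4 — H = 1 - j0.004959.
Step 5 — Magnitude: |H| = 1 (-0.0 dB); phase: φ = -0.3°.

|H| = 1 (-0.0 dB), φ = -0.3°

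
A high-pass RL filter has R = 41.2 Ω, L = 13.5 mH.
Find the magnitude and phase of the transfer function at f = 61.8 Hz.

Step 1 — Angular frequency: ω = 2π·61.8 = 388.3 rad/s.
Step 2 — Transfer function: H(jω) = jωL/(R + jωL).
Step 3 — Numerator jωL = j·5.242; denominator R + jωL = 41.2 + j5.242.
Step 4 — H = 0.01593 + j0.1252.
Step 5 — Magnitude: |H| = 0.1262 (-18.0 dB); phase: φ = 82.7°.

|H| = 0.1262 (-18.0 dB), φ = 82.7°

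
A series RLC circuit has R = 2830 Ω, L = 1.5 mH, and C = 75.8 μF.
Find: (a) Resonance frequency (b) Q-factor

Step 1 — Resonance condition Im(Z)=0 gives ω₀ = 1/√(LC).
Step 2 — ω₀ = 1/√(0.0015·7.58e-05) = 2966 rad/s.
Step 3 — f₀ = ω₀/(2π) = 472 Hz.
Step 4 — Series Q: Q = ω₀L/R = 2966·0.0015/2830 = 0.001572.

(a) f₀ = 472 Hz  (b) Q = 0.001572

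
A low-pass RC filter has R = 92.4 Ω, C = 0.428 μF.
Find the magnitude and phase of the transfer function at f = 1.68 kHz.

Step 1 — Angular frequency: ω = 2π·1680 = 1.056e+04 rad/s.
Step 2 — Transfer function: H(jω) = 1/(1 + jωRC).
Step 3 — Denominator: 1 + jωRC = 1 + j·1.056e+04·92.4·4.28e-07 = 1 + j0.4175.
Step 4 — H = 0.8516 - j0.3555.
Step 5 — Magnitude: |H| = 0.9228 (-0.7 dB); phase: φ = -22.7°.

|H| = 0.9228 (-0.7 dB), φ = -22.7°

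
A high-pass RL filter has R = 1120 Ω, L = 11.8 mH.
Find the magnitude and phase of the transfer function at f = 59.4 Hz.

Step 1 — Angular frequency: ω = 2π·59.4 = 373.2 rad/s.
Step 2 — Transfer function: H(jω) = jωL/(R + jωL).
Step 3 — Numerator jωL = j·4.404; denominator R + jωL = 1120 + j4.404.
Step 4 — H = 1.546e-05 + j0.003932.
Step 5 — Magnitude: |H| = 0.003932 (-48.1 dB); phase: φ = 89.8°.

|H| = 0.003932 (-48.1 dB), φ = 89.8°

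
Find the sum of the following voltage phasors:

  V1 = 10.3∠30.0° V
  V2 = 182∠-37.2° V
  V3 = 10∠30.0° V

Step 1 — Convert each phasor to rectangular form:
  V1 = 10.3·(cos(30.0°) + j·sin(30.0°)) = 8.92 + j5.15 V
  V2 = 182·(cos(-37.2°) + j·sin(-37.2°)) = 145 - j110 V
  V3 = 10·(cos(30.0°) + j·sin(30.0°)) = 8.66 + j5 V
Step 2 — Sum components: V_total = 162.5 - j99.89 V.
Step 3 — Convert to polar: |V_total| = 190.8 V, ∠V_total = -31.6°.

V_total = 190.8∠-31.6° V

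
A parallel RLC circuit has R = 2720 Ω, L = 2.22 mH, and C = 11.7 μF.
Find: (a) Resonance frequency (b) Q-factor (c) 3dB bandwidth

Step 1 — Resonance: ω₀ = 1/√(LC) = 1/√(0.00222·1.17e-05) = 6205 rad/s.
Step 2 — f₀ = ω₀/(2π) = 987.5 Hz.
Step 3 — Parallel Q: Q = R/(ω₀L) = 2720/(6205·0.00222) = 197.5.
Step 4 — Bandwidth: Δω = ω₀/Q = 31.42 rad/s; BW = Δω/(2π) = 5.001 Hz.

(a) f₀ = 987.5 Hz  (b) Q = 197.5  (c) BW = 5.001 Hz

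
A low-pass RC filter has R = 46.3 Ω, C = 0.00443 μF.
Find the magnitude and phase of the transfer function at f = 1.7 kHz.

Step 1 — Angular frequency: ω = 2π·1700 = 1.068e+04 rad/s.
Step 2 — Transfer function: H(jω) = 1/(1 + jωRC).
Step 3 — Denominator: 1 + jωRC = 1 + j·1.068e+04·46.3·4.43e-09 = 1 + j0.002191.
Step 4 — H = 1 - j0.002191.
Step 5 — Magnitude: |H| = 1 (-0.0 dB); phase: φ = -0.1°.

|H| = 1 (-0.0 dB), φ = -0.1°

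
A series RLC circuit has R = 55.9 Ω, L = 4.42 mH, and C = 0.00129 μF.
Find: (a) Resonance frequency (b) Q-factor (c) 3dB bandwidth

Step 1 — Resonance condition Im(Z)=0 gives ω₀ = 1/√(LC).
Step 2 — ω₀ = 1/√(0.00442·1.29e-09) = 4.188e+05 rad/s.
Step 3 — f₀ = ω₀/(2π) = 6.665e+04 Hz.
Step 4 — Series Q: Q = ω₀L/R = 4.188e+05·0.00442/55.9 = 33.11.
Step 5 — 3dB bandwidth: Δω = ω₀/Q = 1.265e+04 rad/s; BW = Δω/(2π) = 2013 Hz.

(a) f₀ = 6.665e+04 Hz  (b) Q = 33.11  (c) BW = 2013 Hz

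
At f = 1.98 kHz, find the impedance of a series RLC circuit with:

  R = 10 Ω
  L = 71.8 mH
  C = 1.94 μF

Step 1 — Angular frequency: ω = 2π·f = 2π·1980 = 1.244e+04 rad/s.
Step 2 — Component impedances:
  R: Z = R = 10 Ω
  L: Z = jωL = j·1.244e+04·0.0718 = 0 + j893.2 Ω
  C: Z = 1/(jωC) = -j/(ω·C) = 0 - j41.43 Ω
Step 3 — Series combination: Z_total = R + L + C = 10 + j851.8 Ω = 851.9∠89.3° Ω.

Z = 10 + j851.8 Ω = 851.9∠89.3° Ω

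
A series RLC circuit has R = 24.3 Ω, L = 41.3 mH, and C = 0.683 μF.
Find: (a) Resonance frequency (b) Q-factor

Step 1 — Resonance condition Im(Z)=0 gives ω₀ = 1/√(LC).
Step 2 — ω₀ = 1/√(0.0413·6.83e-07) = 5954 rad/s.
Step 3 — f₀ = ω₀/(2π) = 947.6 Hz.
Step 4 — Series Q: Q = ω₀L/R = 5954·0.0413/24.3 = 10.12.

(a) f₀ = 947.6 Hz  (b) Q = 10.12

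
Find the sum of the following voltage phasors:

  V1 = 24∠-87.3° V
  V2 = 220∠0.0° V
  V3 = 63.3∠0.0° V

Step 1 — Convert each phasor to rectangular form:
  V1 = 24·(cos(-87.3°) + j·sin(-87.3°)) = 1.131 - j23.97 V
  V2 = 220·(cos(0.0°) + j·sin(0.0°)) = 220 V
  V3 = 63.3·(cos(0.0°) + j·sin(0.0°)) = 63.3 V
Step 2 — Sum components: V_total = 284.4 - j23.97 V.
Step 3 — Convert to polar: |V_total| = 285.4 V, ∠V_total = -4.8°.

V_total = 285.4∠-4.8° V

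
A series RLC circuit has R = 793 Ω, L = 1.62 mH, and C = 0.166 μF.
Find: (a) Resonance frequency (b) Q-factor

Step 1 — Resonance condition Im(Z)=0 gives ω₀ = 1/√(LC).
Step 2 — ω₀ = 1/√(0.00162·1.66e-07) = 6.098e+04 rad/s.
Step 3 — f₀ = ω₀/(2π) = 9705 Hz.
Step 4 — Series Q: Q = ω₀L/R = 6.098e+04·0.00162/793 = 0.1246.

(a) f₀ = 9705 Hz  (b) Q = 0.1246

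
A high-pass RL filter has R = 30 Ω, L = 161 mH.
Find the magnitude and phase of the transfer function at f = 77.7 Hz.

Step 1 — Angular frequency: ω = 2π·77.7 = 488.2 rad/s.
Step 2 — Transfer function: H(jω) = jωL/(R + jωL).
Step 3 — Numerator jωL = j·78.6; denominator R + jωL = 30 + j78.6.
Step 4 — H = 0.8728 + j0.3331.
Step 5 — Magnitude: |H| = 0.9343 (-0.6 dB); phase: φ = 20.9°.

|H| = 0.9343 (-0.6 dB), φ = 20.9°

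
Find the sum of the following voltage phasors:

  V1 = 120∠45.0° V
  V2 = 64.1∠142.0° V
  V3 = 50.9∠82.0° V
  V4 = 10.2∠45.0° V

Step 1 — Convert each phasor to rectangular form:
  V1 = 120·(cos(45.0°) + j·sin(45.0°)) = 84.85 + j84.85 V
  V2 = 64.1·(cos(142.0°) + j·sin(142.0°)) = -50.51 + j39.46 V
  V3 = 50.9·(cos(82.0°) + j·sin(82.0°)) = 7.084 + j50.4 V
  V4 = 10.2·(cos(45.0°) + j·sin(45.0°)) = 7.212 + j7.212 V
Step 2 — Sum components: V_total = 48.64 + j181.9 V.
Step 3 — Convert to polar: |V_total| = 188.3 V, ∠V_total = 75.0°.

V_total = 188.3∠75.0° V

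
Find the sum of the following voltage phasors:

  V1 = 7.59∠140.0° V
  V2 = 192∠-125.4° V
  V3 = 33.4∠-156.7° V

Step 1 — Convert each phasor to rectangular form:
  V1 = 7.59·(cos(140.0°) + j·sin(140.0°)) = -5.814 + j4.879 V
  V2 = 192·(cos(-125.4°) + j·sin(-125.4°)) = -111.2 - j156.5 V
  V3 = 33.4·(cos(-156.7°) + j·sin(-156.7°)) = -30.68 - j13.21 V
Step 2 — Sum components: V_total = -147.7 - j164.8 V.
Step 3 — Convert to polar: |V_total| = 221.3 V, ∠V_total = -131.9°.

V_total = 221.3∠-131.9° V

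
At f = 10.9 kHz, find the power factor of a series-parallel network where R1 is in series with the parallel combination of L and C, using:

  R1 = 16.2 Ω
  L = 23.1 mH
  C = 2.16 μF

Step 1 — Angular frequency: ω = 2π·f = 2π·1.09e+04 = 6.849e+04 rad/s.
Step 2 — Component impedances:
  R1: Z = R = 16.2 Ω
  L: Z = jωL = j·6.849e+04·0.0231 = 0 + j1582 Ω
  C: Z = 1/(jωC) = -j/(ω·C) = 0 - j6.76 Ω
Step 3 — Parallel branch: L || C = 1/(1/L + 1/C) = 0 - j6.789 Ω.
Step 4 — Series with R1: Z_total = R1 + (L || C) = 16.2 - j6.789 Ω = 17.56∠-22.7° Ω.
Step 5 — Power factor: PF = cos(φ) = Re(Z)/|Z| = 16.2/17.565 = 0.9223.
Step 6 — Type: Im(Z) = -6.789 ⇒ leading (phase φ = -22.7°).

PF = 0.9223 (leading, φ = -22.7°)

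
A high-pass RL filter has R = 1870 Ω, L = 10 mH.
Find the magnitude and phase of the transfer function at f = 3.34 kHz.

Step 1 — Angular frequency: ω = 2π·3340 = 2.099e+04 rad/s.
Step 2 — Transfer function: H(jω) = jωL/(R + jωL).
Step 3 — Numerator jωL = j·209.9; denominator R + jωL = 1870 + j209.9.
Step 4 — H = 0.01244 + j0.1108.
Step 5 — Magnitude: |H| = 0.1115 (-19.1 dB); phase: φ = 83.6°.

|H| = 0.1115 (-19.1 dB), φ = 83.6°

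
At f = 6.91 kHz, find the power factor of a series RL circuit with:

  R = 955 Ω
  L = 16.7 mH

Step 1 — Angular frequency: ω = 2π·f = 2π·6910 = 4.342e+04 rad/s.
Step 2 — Component impedances:
  R: Z = R = 955 Ω
  L: Z = jωL = j·4.342e+04·0.0167 = 0 + j725.1 Ω
Step 3 — Series combination: Z_total = R + L = 955 + j725.1 Ω = 1199∠37.2° Ω.
Step 4 — Power factor: PF = cos(φ) = Re(Z)/|Z| = 955/1199 = 0.7965.
Step 5 — Type: Im(Z) = 725.1 ⇒ lagging (phase φ = 37.2°).

PF = 0.7965 (lagging, φ = 37.2°)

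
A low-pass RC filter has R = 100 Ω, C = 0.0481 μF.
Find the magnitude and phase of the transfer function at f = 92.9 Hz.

Step 1 — Angular frequency: ω = 2π·92.9 = 583.7 rad/s.
Step 2 — Transfer function: H(jω) = 1/(1 + jωRC).
Step 3 — Denominator: 1 + jωRC = 1 + j·583.7·100·4.81e-08 = 1 + j0.002808.
Step 4 — H = 1 - j0.002808.
Step 5 — Magnitude: |H| = 1 (-0.0 dB); phase: φ = -0.2°.

|H| = 1 (-0.0 dB), φ = -0.2°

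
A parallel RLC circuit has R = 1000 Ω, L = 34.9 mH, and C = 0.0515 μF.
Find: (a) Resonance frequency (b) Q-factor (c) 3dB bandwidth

Step 1 — Resonance: ω₀ = 1/√(LC) = 1/√(0.0349·5.15e-08) = 2.359e+04 rad/s.
Step 2 — f₀ = ω₀/(2π) = 3754 Hz.
Step 3 — Parallel Q: Q = R/(ω₀L) = 1000/(2.359e+04·0.0349) = 1.215.
Step 4 — Bandwidth: Δω = ω₀/Q = 1.942e+04 rad/s; BW = Δω/(2π) = 3090 Hz.

(a) f₀ = 3754 Hz  (b) Q = 1.215  (c) BW = 3090 Hz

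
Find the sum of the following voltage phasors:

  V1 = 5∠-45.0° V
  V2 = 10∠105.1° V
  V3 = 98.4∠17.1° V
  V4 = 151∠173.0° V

Step 1 — Convert each phasor to rectangular form:
  V1 = 5·(cos(-45.0°) + j·sin(-45.0°)) = 3.536 - j3.536 V
  V2 = 10·(cos(105.1°) + j·sin(105.1°)) = -2.605 + j9.655 V
  V3 = 98.4·(cos(17.1°) + j·sin(17.1°)) = 94.05 + j28.93 V
  V4 = 151·(cos(173.0°) + j·sin(173.0°)) = -149.9 + j18.4 V
Step 2 — Sum components: V_total = -54.89 + j53.46 V.
Step 3 — Convert to polar: |V_total| = 76.62 V, ∠V_total = 135.8°.

V_total = 76.62∠135.8° V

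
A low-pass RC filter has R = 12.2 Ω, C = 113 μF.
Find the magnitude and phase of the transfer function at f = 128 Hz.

Step 1 — Angular frequency: ω = 2π·128 = 804.2 rad/s.
Step 2 — Transfer function: H(jω) = 1/(1 + jωRC).
Step 3 — Denominator: 1 + jωRC = 1 + j·804.2·12.2·0.000113 = 1 + j1.109.
Step 4 — H = 0.4486 - j0.4973.
Step 5 — Magnitude: |H| = 0.6698 (-3.5 dB); phase: φ = -48.0°.

|H| = 0.6698 (-3.5 dB), φ = -48.0°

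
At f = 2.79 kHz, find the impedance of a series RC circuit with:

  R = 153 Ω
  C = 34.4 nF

Step 1 — Angular frequency: ω = 2π·f = 2π·2790 = 1.753e+04 rad/s.
Step 2 — Component impedances:
  R: Z = R = 153 Ω
  C: Z = 1/(jωC) = -j/(ω·C) = 0 - j1658 Ω
Step 3 — Series combination: Z_total = R + C = 153 - j1658 Ω = 1665∠-84.7° Ω.

Z = 153 - j1658 Ω = 1665∠-84.7° Ω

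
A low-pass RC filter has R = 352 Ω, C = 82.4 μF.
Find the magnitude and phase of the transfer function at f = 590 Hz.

Step 1 — Angular frequency: ω = 2π·590 = 3707 rad/s.
Step 2 — Transfer function: H(jω) = 1/(1 + jωRC).
Step 3 — Denominator: 1 + jωRC = 1 + j·3707·352·8.24e-05 = 1 + j107.5.
Step 4 — H = 8.649e-05 - j0.0093.
Step 5 — Magnitude: |H| = 0.0093 (-40.6 dB); phase: φ = -89.5°.

|H| = 0.0093 (-40.6 dB), φ = -89.5°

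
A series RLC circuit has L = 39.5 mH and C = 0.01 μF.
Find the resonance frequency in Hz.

Step 1 — Resonance condition Im(Z)=0 gives ω₀ = 1/√(LC).
Step 2 — ω₀ = 1/√(0.0395·1e-08) = 5.032e+04 rad/s.
Step 3 — f₀ = ω₀/(2π) = 8008 Hz.

f₀ = 8008 Hz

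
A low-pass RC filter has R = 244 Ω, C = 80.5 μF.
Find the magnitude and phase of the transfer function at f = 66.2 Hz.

Step 1 — Angular frequency: ω = 2π·66.2 = 415.9 rad/s.
Step 2 — Transfer function: H(jω) = 1/(1 + jωRC).
Step 3 — Denominator: 1 + jωRC = 1 + j·415.9·244·8.05e-05 = 1 + j8.17.
Step 4 — H = 0.01476 - j0.1206.
Step 5 — Magnitude: |H| = 0.1215 (-18.3 dB); phase: φ = -83.0°.

|H| = 0.1215 (-18.3 dB), φ = -83.0°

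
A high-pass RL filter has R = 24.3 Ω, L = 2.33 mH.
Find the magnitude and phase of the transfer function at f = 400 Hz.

Step 1 — Angular frequency: ω = 2π·400 = 2513 rad/s.
Step 2 — Transfer function: H(jω) = jωL/(R + jωL).
Step 3 — Numerator jωL = j·5.856; denominator R + jωL = 24.3 + j5.856.
Step 4 — H = 0.05489 + j0.2278.
Step 5 — Magnitude: |H| = 0.2343 (-12.6 dB); phase: φ = 76.5°.

|H| = 0.2343 (-12.6 dB), φ = 76.5°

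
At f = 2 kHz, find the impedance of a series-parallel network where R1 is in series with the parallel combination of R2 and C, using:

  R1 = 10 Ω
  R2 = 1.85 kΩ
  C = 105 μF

Step 1 — Angular frequency: ω = 2π·f = 2π·2000 = 1.257e+04 rad/s.
Step 2 — Component impedances:
  R1: Z = R = 10 Ω
  R2: Z = R = 1850 Ω
  C: Z = 1/(jωC) = -j/(ω·C) = 0 - j0.7579 Ω
Step 3 — Parallel branch: R2 || C = 1/(1/R2 + 1/C) = 0.0003105 - j0.7579 Ω.
Step 4 — Series with R1: Z_total = R1 + (R2 || C) = 10 - j0.7579 Ω = 10.03∠-4.3° Ω.

Z = 10 - j0.7579 Ω = 10.03∠-4.3° Ω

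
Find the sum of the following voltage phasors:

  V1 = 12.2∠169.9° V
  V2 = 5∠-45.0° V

Step 1 — Convert each phasor to rectangular form:
  V1 = 12.2·(cos(169.9°) + j·sin(169.9°)) = -12.01 + j2.139 V
  V2 = 5·(cos(-45.0°) + j·sin(-45.0°)) = 3.536 - j3.536 V
Step 2 — Sum components: V_total = -8.475 - j1.396 V.
Step 3 — Convert to polar: |V_total| = 8.59 V, ∠V_total = -170.6°.

V_total = 8.59∠-170.6° V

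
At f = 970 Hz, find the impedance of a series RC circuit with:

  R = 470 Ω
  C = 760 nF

Step 1 — Angular frequency: ω = 2π·f = 2π·970 = 6095 rad/s.
Step 2 — Component impedances:
  R: Z = R = 470 Ω
  C: Z = 1/(jωC) = -j/(ω·C) = 0 - j215.9 Ω
Step 3 — Series combination: Z_total = R + C = 470 - j215.9 Ω = 517.2∠-24.7° Ω.

Z = 470 - j215.9 Ω = 517.2∠-24.7° Ω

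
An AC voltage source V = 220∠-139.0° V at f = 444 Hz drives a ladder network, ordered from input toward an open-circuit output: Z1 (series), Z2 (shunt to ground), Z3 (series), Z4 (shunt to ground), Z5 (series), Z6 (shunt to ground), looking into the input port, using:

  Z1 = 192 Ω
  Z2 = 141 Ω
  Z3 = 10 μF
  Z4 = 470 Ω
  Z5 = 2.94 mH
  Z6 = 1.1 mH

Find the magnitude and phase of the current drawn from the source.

Step 1 — Angular frequency: ω = 2π·f = 2π·444 = 2790 rad/s.
Step 2 — Component impedances:
  Z1: Z = R = 192 Ω
  Z2: Z = R = 141 Ω
  Z3: Z = 1/(jωC) = -j/(ω·C) = 0 - j35.85 Ω
  Z4: Z = R = 470 Ω
  Z5: Z = jωL = j·2790·0.00294 = 0 + j8.202 Ω
  Z6: Z = jωL = j·2790·0.0011 = 0 + j3.069 Ω
Step 3 — Ladder network (open output): work backward from the far end, alternating series and parallel combinations. Z_in = 196.4 - j23.77 Ω = 197.8∠-6.9° Ω.
Step 4 — Source phasor: V = 220∠-139.0° V = -166 - j144.3 V.
Step 5 — Ohm's law: I = V / Z_total = (-166 - j144.3) / (196.4 - j23.77) = -0.7455 - j0.8251 A.
Step 6 — Convert to polar: |I| = 1.112 A, ∠I = -132.1°.

I = 1.112∠-132.1° A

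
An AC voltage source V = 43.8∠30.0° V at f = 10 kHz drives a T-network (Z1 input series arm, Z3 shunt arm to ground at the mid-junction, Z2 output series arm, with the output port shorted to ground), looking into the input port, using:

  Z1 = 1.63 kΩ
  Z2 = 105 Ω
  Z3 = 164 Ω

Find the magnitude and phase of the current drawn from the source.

Step 1 — Angular frequency: ω = 2π·f = 2π·1e+04 = 6.283e+04 rad/s.
Step 2 — Component impedances:
  Z1: Z = R = 1630 Ω
  Z2: Z = R = 105 Ω
  Z3: Z = R = 164 Ω
Step 3 — With the output port shorted to ground, the output series arm Z2 runs from the junction to ground; the shunt arm Z3 also runs from the junction to ground. They appear in parallel: Z3 || Z2 = 64.01 Ω.
Step 4 — Series with input arm Z1: Z_in = Z1 + (Z3 || Z2) = 1694 Ω = 1694∠0.0° Ω.
Step 5 — Source phasor: V = 43.8∠30.0° V = 37.93 + j21.9 V.
Step 6 — Ohm's law: I = V / Z_total = (37.93 + j21.9) / (1694) = 0.02239 + j0.01293 A.
Step 7 — Convert to polar: |I| = 0.02586 A, ∠I = 30.0°.

I = 0.02586∠30.0° A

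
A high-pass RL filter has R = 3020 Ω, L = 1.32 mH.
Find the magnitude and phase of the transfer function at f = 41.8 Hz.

Step 1 — Angular frequency: ω = 2π·41.8 = 262.6 rad/s.
Step 2 — Transfer function: H(jω) = jωL/(R + jωL).
Step 3 — Numerator jωL = j·0.3467; denominator R + jωL = 3020 + j0.3467.
Step 4 — H = 1.318e-08 + j0.0001148.
Step 5 — Magnitude: |H| = 0.0001148 (-78.8 dB); phase: φ = 90.0°.

|H| = 0.0001148 (-78.8 dB), φ = 90.0°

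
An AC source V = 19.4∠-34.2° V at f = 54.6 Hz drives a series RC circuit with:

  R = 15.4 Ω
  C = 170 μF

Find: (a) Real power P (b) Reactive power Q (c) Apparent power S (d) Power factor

Step 1 — Angular frequency: ω = 2π·f = 2π·54.6 = 343.1 rad/s.
Step 2 — Component impedances:
  R: Z = R = 15.4 Ω
  C: Z = 1/(jωC) = -j/(ω·C) = 0 - j17.15 Ω
Step 3 — Series combination: Z_total = R + C = 15.4 - j17.15 Ω = 23.05∠-48.1° Ω.
Step 4 — Source phasor: V = 19.4∠-34.2° V = 16.05 - j10.9 V.
Step 5 — Current: I = V / Z = 0.8172 + j0.2018 A = 0.8418∠13.9° A.
Step 6 — Complex power: S = V·I* = 10.91 - j12.15 VA.
Step 7 — Real power: P = Re(S) = 10.91 W.
Step 8 — Reactive power: Q = Im(S) = -12.15 VAR.
Step 9 — Apparent power: |S| = 16.33 VA.
Step 10 — Power factor: PF = P/|S| = 0.6682 (leading).

(a) P = 10.91 W  (b) Q = -12.15 VAR  (c) S = 16.33 VA  (d) PF = 0.6682 (leading)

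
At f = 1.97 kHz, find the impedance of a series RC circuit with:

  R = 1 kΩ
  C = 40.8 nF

Step 1 — Angular frequency: ω = 2π·f = 2π·1970 = 1.238e+04 rad/s.
Step 2 — Component impedances:
  R: Z = R = 1000 Ω
  C: Z = 1/(jωC) = -j/(ω·C) = 0 - j1980 Ω
Step 3 — Series combination: Z_total = R + C = 1000 - j1980 Ω = 2218∠-63.2° Ω.

Z = 1000 - j1980 Ω = 2218∠-63.2° Ω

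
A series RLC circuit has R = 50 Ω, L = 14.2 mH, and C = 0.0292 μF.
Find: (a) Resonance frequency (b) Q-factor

Step 1 — Resonance condition Im(Z)=0 gives ω₀ = 1/√(LC).
Step 2 — ω₀ = 1/√(0.0142·2.92e-08) = 4.911e+04 rad/s.
Step 3 — f₀ = ω₀/(2π) = 7816 Hz.
Step 4 — Series Q: Q = ω₀L/R = 4.911e+04·0.0142/50 = 13.95.

(a) f₀ = 7816 Hz  (b) Q = 13.95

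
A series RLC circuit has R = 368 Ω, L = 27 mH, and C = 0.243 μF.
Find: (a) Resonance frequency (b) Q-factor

Step 1 — Resonance condition Im(Z)=0 gives ω₀ = 1/√(LC).
Step 2 — ω₀ = 1/√(0.027·2.43e-07) = 1.235e+04 rad/s.
Step 3 — f₀ = ω₀/(2π) = 1965 Hz.
Step 4 — Series Q: Q = ω₀L/R = 1.235e+04·0.027/368 = 0.9058.

(a) f₀ = 1965 Hz  (b) Q = 0.9058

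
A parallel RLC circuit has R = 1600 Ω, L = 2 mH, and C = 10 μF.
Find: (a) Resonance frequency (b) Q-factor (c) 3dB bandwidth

Step 1 — Resonance: ω₀ = 1/√(LC) = 1/√(0.002·1e-05) = 7071 rad/s.
Step 2 — f₀ = ω₀/(2π) = 1125 Hz.
Step 3 — Parallel Q: Q = R/(ω₀L) = 1600/(7071·0.002) = 113.1.
Step 4 — Bandwidth: Δω = ω₀/Q = 62.5 rad/s; BW = Δω/(2π) = 9.947 Hz.

(a) f₀ = 1125 Hz  (b) Q = 113.1  (c) BW = 9.947 Hz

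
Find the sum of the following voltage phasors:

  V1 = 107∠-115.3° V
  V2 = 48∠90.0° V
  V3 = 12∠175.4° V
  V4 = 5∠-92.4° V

Step 1 — Convert each phasor to rectangular form:
  V1 = 107·(cos(-115.3°) + j·sin(-115.3°)) = -45.73 - j96.74 V
  V2 = 48·(cos(90.0°) + j·sin(90.0°)) = 0 + j48 V
  V3 = 12·(cos(175.4°) + j·sin(175.4°)) = -11.96 + j0.9624 V
  V4 = 5·(cos(-92.4°) + j·sin(-92.4°)) = -0.2094 - j4.996 V
Step 2 — Sum components: V_total = -57.9 - j52.77 V.
Step 3 — Convert to polar: |V_total| = 78.34 V, ∠V_total = -137.7°.

V_total = 78.34∠-137.7° V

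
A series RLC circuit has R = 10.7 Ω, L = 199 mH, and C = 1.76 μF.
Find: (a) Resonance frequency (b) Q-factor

Step 1 — Resonance condition Im(Z)=0 gives ω₀ = 1/√(LC).
Step 2 — ω₀ = 1/√(0.199·1.76e-06) = 1690 rad/s.
Step 3 — f₀ = ω₀/(2π) = 268.9 Hz.
Step 4 — Series Q: Q = ω₀L/R = 1690·0.199/10.7 = 31.43.

(a) f₀ = 268.9 Hz  (b) Q = 31.43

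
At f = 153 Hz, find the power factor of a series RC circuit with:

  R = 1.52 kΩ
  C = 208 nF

Step 1 — Angular frequency: ω = 2π·f = 2π·153 = 961.3 rad/s.
Step 2 — Component impedances:
  R: Z = R = 1520 Ω
  C: Z = 1/(jωC) = -j/(ω·C) = 0 - j5001 Ω
Step 3 — Series combination: Z_total = R + C = 1520 - j5001 Ω = 5227∠-73.1° Ω.
Step 4 — Power factor: PF = cos(φ) = Re(Z)/|Z| = 1520/5227 = 0.2908.
Step 5 — Type: Im(Z) = -5001 ⇒ leading (phase φ = -73.1°).

PF = 0.2908 (leading, φ = -73.1°)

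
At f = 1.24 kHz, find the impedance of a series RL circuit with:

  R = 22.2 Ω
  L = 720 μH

Step 1 — Angular frequency: ω = 2π·f = 2π·1240 = 7791 rad/s.
Step 2 — Component impedances:
  R: Z = R = 22.2 Ω
  L: Z = jωL = j·7791·0.00072 = 0 + j5.61 Ω
Step 3 — Series combination: Z_total = R + L = 22.2 + j5.61 Ω = 22.9∠14.2° Ω.

Z = 22.2 + j5.61 Ω = 22.9∠14.2° Ω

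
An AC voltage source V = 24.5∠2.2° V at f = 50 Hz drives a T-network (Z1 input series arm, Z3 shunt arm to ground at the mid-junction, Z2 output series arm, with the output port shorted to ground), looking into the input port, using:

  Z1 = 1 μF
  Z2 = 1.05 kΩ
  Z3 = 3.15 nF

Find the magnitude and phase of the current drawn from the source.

Step 1 — Angular frequency: ω = 2π·f = 2π·50 = 314.2 rad/s.
Step 2 — Component impedances:
  Z1: Z = 1/(jωC) = -j/(ω·C) = 0 - j3183 Ω
  Z2: Z = R = 1050 Ω
  Z3: Z = 1/(jωC) = -j/(ω·C) = 0 - j1.011e+06 Ω
Step 3 — With the output port shorted to ground, the output series arm Z2 runs from the junction to ground; the shunt arm Z3 also runs from the junction to ground. They appear in parallel: Z3 || Z2 = 1050 - j1.091 Ω.
Step 4 — Series with input arm Z1: Z_in = Z1 + (Z3 || Z2) = 1050 - j3184 Ω = 3353∠-71.7° Ω.
Step 5 — Source phasor: V = 24.5∠2.2° V = 24.48 + j0.9405 V.
Step 6 — Ohm's law: I = V / Z_total = (24.48 + j0.9405) / (1050 - j3184) = 0.00202 + j0.007022 A.
Step 7 — Convert to polar: |I| = 0.007307 A, ∠I = 73.9°.

I = 0.007307∠73.9° A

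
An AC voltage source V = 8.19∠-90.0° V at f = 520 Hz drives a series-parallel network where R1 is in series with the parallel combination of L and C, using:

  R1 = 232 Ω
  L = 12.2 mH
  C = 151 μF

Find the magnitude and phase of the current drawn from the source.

Step 1 — Angular frequency: ω = 2π·f = 2π·520 = 3267 rad/s.
Step 2 — Component impedances:
  R1: Z = R = 232 Ω
  L: Z = jωL = j·3267·0.0122 = 0 + j39.86 Ω
  C: Z = 1/(jωC) = -j/(ω·C) = 0 - j2.027 Ω
Step 3 — Parallel branch: L || C = 1/(1/L + 1/C) = 0 - j2.136 Ω.
Step 4 — Series with R1: Z_total = R1 + (L || C) = 232 - j2.136 Ω = 232∠-0.5° Ω.
Step 5 — Source phasor: V = 8.19∠-90.0° V = 0 - j8.19 V.
Step 6 — Ohm's law: I = V / Z_total = (0 - j8.19) / (232 - j2.136) = 0.0003249 - j0.0353 A.
Step 7 — Convert to polar: |I| = 0.0353 A, ∠I = -89.5°.

I = 0.0353∠-89.5° A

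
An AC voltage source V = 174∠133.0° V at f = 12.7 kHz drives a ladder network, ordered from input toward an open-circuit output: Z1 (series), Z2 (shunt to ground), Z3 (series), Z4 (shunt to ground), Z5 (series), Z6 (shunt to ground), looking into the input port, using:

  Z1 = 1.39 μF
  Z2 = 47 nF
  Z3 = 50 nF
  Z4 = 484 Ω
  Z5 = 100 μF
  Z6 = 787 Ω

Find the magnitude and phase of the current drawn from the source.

Step 1 — Angular frequency: ω = 2π·f = 2π·1.27e+04 = 7.98e+04 rad/s.
Step 2 — Component impedances:
  Z1: Z = 1/(jωC) = -j/(ω·C) = 0 - j9.016 Ω
  Z2: Z = 1/(jωC) = -j/(ω·C) = 0 - j266.6 Ω
  Z3: Z = 1/(jωC) = -j/(ω·C) = 0 - j250.6 Ω
  Z4: Z = R = 484 Ω
  Z5: Z = 1/(jωC) = -j/(ω·C) = 0 - j0.1253 Ω
  Z6: Z = R = 787 Ω
Step 3 — Ladder network (open output): work backward from the far end, alternating series and parallel combinations. Z_in = 59.61 - j172.8 Ω = 182.7∠-71.0° Ω.
Step 4 — Source phasor: V = 174∠133.0° V = -118.7 + j127.3 V.
Step 5 — Ohm's law: I = V / Z_total = (-118.7 + j127.3) / (59.61 - j172.8) = -0.8701 - j0.3867 A.
Step 6 — Convert to polar: |I| = 0.9521 A, ∠I = -156.0°.

I = 0.9521∠-156.0° A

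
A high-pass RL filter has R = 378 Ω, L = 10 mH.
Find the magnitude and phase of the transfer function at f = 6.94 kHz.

Step 1 — Angular frequency: ω = 2π·6940 = 4.361e+04 rad/s.
Step 2 — Transfer function: H(jω) = jωL/(R + jωL).
Step 3 — Numerator jωL = j·436.1; denominator R + jωL = 378 + j436.1.
Step 4 — H = 0.571 + j0.4949.
Step 5 — Magnitude: |H| = 0.7556 (-2.4 dB); phase: φ = 40.9°.

|H| = 0.7556 (-2.4 dB), φ = 40.9°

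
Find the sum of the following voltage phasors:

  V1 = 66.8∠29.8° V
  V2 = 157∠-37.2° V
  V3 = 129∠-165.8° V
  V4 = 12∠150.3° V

Step 1 — Convert each phasor to rectangular form:
  V1 = 66.8·(cos(29.8°) + j·sin(29.8°)) = 57.97 + j33.2 V
  V2 = 157·(cos(-37.2°) + j·sin(-37.2°)) = 125.1 - j94.92 V
  V3 = 129·(cos(-165.8°) + j·sin(-165.8°)) = -125.1 - j31.64 V
  V4 = 12·(cos(150.3°) + j·sin(150.3°)) = -10.42 + j5.946 V
Step 2 — Sum components: V_total = 47.54 - j87.42 V.
Step 3 — Convert to polar: |V_total| = 99.51 V, ∠V_total = -61.5°.

V_total = 99.51∠-61.5° V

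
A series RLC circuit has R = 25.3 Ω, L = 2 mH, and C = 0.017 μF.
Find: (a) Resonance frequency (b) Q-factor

Step 1 — Resonance condition Im(Z)=0 gives ω₀ = 1/√(LC).
Step 2 — ω₀ = 1/√(0.002·1.7e-08) = 1.715e+05 rad/s.
Step 3 — f₀ = ω₀/(2π) = 2.729e+04 Hz.
Step 4 — Series Q: Q = ω₀L/R = 1.715e+05·0.002/25.3 = 13.56.

(a) f₀ = 2.729e+04 Hz  (b) Q = 13.56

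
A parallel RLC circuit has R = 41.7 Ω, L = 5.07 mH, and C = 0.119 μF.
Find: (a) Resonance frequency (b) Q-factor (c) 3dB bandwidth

Step 1 — Resonance: ω₀ = 1/√(LC) = 1/√(0.00507·1.19e-07) = 4.071e+04 rad/s.
Step 2 — f₀ = ω₀/(2π) = 6480 Hz.
Step 3 — Parallel Q: Q = R/(ω₀L) = 41.7/(4.071e+04·0.00507) = 0.202.
Step 4 — Bandwidth: Δω = ω₀/Q = 2.015e+05 rad/s; BW = Δω/(2π) = 3.207e+04 Hz.

(a) f₀ = 6480 Hz  (b) Q = 0.202  (c) BW = 3.207e+04 Hz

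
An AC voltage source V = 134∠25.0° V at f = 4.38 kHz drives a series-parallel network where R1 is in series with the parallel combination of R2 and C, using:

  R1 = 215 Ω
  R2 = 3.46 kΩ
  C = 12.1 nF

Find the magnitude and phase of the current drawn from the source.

Step 1 — Angular frequency: ω = 2π·f = 2π·4380 = 2.752e+04 rad/s.
Step 2 — Component impedances:
  R1: Z = R = 215 Ω
  R2: Z = R = 3460 Ω
  C: Z = 1/(jωC) = -j/(ω·C) = 0 - j3003 Ω
Step 3 — Parallel branch: R2 || C = 1/(1/R2 + 1/C) = 1487 - j1713 Ω.
Step 4 — Series with R1: Z_total = R1 + (R2 || C) = 1702 - j1713 Ω = 2414∠-45.2° Ω.
Step 5 — Source phasor: V = 134∠25.0° V = 121.4 + j56.63 V.
Step 6 — Ohm's law: I = V / Z_total = (121.4 + j56.63) / (1702 - j1713) = 0.01881 + j0.05222 A.
Step 7 — Convert to polar: |I| = 0.0555 A, ∠I = 70.2°.

I = 0.0555∠70.2° A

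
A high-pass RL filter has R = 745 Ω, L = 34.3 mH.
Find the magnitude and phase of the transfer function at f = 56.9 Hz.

Step 1 — Angular frequency: ω = 2π·56.9 = 357.5 rad/s.
Step 2 — Transfer function: H(jω) = jωL/(R + jωL).
Step 3 — Numerator jωL = j·12.26; denominator R + jωL = 745 + j12.26.
Step 4 — H = 0.0002709 + j0.01646.
Step 5 — Magnitude: |H| = 0.01646 (-35.7 dB); phase: φ = 89.1°.

|H| = 0.01646 (-35.7 dB), φ = 89.1°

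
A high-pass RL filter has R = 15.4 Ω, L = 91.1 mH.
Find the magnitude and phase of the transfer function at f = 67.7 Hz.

Step 1 — Angular frequency: ω = 2π·67.7 = 425.4 rad/s.
Step 2 — Transfer function: H(jω) = jωL/(R + jωL).
Step 3 — Numerator jωL = j·38.75; denominator R + jωL = 15.4 + j38.75.
Step 4 — H = 0.8636 + j0.3432.
Step 5 — Magnitude: |H| = 0.9293 (-0.6 dB); phase: φ = 21.7°.

|H| = 0.9293 (-0.6 dB), φ = 21.7°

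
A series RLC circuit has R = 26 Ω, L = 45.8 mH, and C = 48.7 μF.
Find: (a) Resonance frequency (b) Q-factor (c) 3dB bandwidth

Step 1 — Resonance: ω₀ = 1/√(LC) = 1/√(0.0458·4.87e-05) = 669.6 rad/s.
Step 2 — f₀ = ω₀/(2π) = 106.6 Hz.
Step 3 — Series Q: Q = ω₀L/R = 669.6·0.0458/26 = 1.179.
Step 4 — Bandwidth: Δω = ω₀/Q = 567.7 rad/s; BW = Δω/(2π) = 90.35 Hz.

(a) f₀ = 106.6 Hz  (b) Q = 1.179  (c) BW = 90.35 Hz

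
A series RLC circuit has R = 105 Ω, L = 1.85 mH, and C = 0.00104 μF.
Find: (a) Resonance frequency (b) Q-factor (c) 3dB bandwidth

Step 1 — Resonance condition Im(Z)=0 gives ω₀ = 1/√(LC).
Step 2 — ω₀ = 1/√(0.00185·1.04e-09) = 7.209e+05 rad/s.
Step 3 — f₀ = ω₀/(2π) = 1.147e+05 Hz.
Step 4 — Series Q: Q = ω₀L/R = 7.209e+05·0.00185/105 = 12.7.
Step 5 — 3dB bandwidth: Δω = ω₀/Q = 5.676e+04 rad/s; BW = Δω/(2π) = 9033 Hz.

(a) f₀ = 1.147e+05 Hz  (b) Q = 12.7  (c) BW = 9033 Hz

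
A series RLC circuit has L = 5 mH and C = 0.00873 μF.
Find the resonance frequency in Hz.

Step 1 — Resonance condition Im(Z)=0 gives ω₀ = 1/√(LC).
Step 2 — ω₀ = 1/√(0.005·8.73e-09) = 1.514e+05 rad/s.
Step 3 — f₀ = ω₀/(2π) = 2.409e+04 Hz.

f₀ = 2.409e+04 Hz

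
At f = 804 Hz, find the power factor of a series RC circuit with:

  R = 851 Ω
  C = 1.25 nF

Step 1 — Angular frequency: ω = 2π·f = 2π·804 = 5052 rad/s.
Step 2 — Component impedances:
  R: Z = R = 851 Ω
  C: Z = 1/(jωC) = -j/(ω·C) = 0 - j1.584e+05 Ω
Step 3 — Series combination: Z_total = R + C = 851 - j1.584e+05 Ω = 1.584e+05∠-89.7° Ω.
Step 4 — Power factor: PF = cos(φ) = Re(Z)/|Z| = 851/158365 = 0.005374.
Step 5 — Type: Im(Z) = -1.584e+05 ⇒ leading (phase φ = -89.7°).

PF = 0.005374 (leading, φ = -89.7°)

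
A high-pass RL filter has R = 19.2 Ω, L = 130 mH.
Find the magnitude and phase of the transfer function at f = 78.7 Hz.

Step 1 — Angular frequency: ω = 2π·78.7 = 494.5 rad/s.
Step 2 — Transfer function: H(jω) = jωL/(R + jωL).
Step 3 — Numerator jωL = j·64.28; denominator R + jωL = 19.2 + j64.28.
Step 4 — H = 0.9181 + j0.2742.
Step 5 — Magnitude: |H| = 0.9582 (-0.4 dB); phase: φ = 16.6°.

|H| = 0.9582 (-0.4 dB), φ = 16.6°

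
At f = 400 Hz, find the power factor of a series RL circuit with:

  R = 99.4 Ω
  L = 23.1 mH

Step 1 — Angular frequency: ω = 2π·f = 2π·400 = 2513 rad/s.
Step 2 — Component impedances:
  R: Z = R = 99.4 Ω
  L: Z = jωL = j·2513·0.0231 = 0 + j58.06 Ω
Step 3 — Series combination: Z_total = R + L = 99.4 + j58.06 Ω = 115.1∠30.3° Ω.
Step 4 — Power factor: PF = cos(φ) = Re(Z)/|Z| = 99.4/115.11 = 0.8635.
Step 5 — Type: Im(Z) = 58.06 ⇒ lagging (phase φ = 30.3°).

PF = 0.8635 (lagging, φ = 30.3°)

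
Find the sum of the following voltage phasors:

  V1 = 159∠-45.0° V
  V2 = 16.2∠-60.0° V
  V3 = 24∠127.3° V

Step 1 — Convert each phasor to rectangular form:
  V1 = 159·(cos(-45.0°) + j·sin(-45.0°)) = 112.4 - j112.4 V
  V2 = 16.2·(cos(-60.0°) + j·sin(-60.0°)) = 8.1 - j14.03 V
  V3 = 24·(cos(127.3°) + j·sin(127.3°)) = -14.54 + j19.09 V
Step 2 — Sum components: V_total = 106 - j107.4 V.
Step 3 — Convert to polar: |V_total| = 150.9 V, ∠V_total = -45.4°.

V_total = 150.9∠-45.4° V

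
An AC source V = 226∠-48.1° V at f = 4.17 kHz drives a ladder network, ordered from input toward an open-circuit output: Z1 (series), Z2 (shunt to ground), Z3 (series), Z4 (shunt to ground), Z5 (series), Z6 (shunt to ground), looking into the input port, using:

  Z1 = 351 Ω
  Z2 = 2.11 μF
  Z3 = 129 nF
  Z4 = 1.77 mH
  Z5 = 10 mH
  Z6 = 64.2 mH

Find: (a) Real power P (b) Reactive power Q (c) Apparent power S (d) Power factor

Step 1 — Angular frequency: ω = 2π·f = 2π·4170 = 2.62e+04 rad/s.
Step 2 — Component impedances:
  Z1: Z = R = 351 Ω
  Z2: Z = 1/(jωC) = -j/(ω·C) = 0 - j18.09 Ω
  Z3: Z = 1/(jωC) = -j/(ω·C) = 0 - j295.9 Ω
  Z4: Z = jωL = j·2.62e+04·0.00177 = 0 + j46.38 Ω
  Z5: Z = jωL = j·2.62e+04·0.01 = 0 + j262 Ω
  Z6: Z = jωL = j·2.62e+04·0.0642 = 0 + j1682 Ω
Step 3 — Ladder network (open output): work backward from the far end, alternating series and parallel combinations. Z_in = 351 - j16.87 Ω = 351.4∠-2.8° Ω.
Step 4 — Source phasor: V = 226∠-48.1° V = 150.9 - j168.2 V.
Step 5 — Current: I = V / Z = 0.452 - j0.4575 A = 0.6431∠-45.3° A.
Step 6 — Complex power: S = V·I* = 145.2 - j6.978 VA.
Step 7 — Real power: P = Re(S) = 145.2 W.
Step 8 — Reactive power: Q = Im(S) = -6.978 VAR.
Step 9 — Apparent power: |S| = 145.3 VA.
Step 10 — Power factor: PF = P/|S| = 0.9988 (leading).

(a) P = 145.2 W  (b) Q = -6.978 VAR  (c) S = 145.3 VA  (d) PF = 0.9988 (leading)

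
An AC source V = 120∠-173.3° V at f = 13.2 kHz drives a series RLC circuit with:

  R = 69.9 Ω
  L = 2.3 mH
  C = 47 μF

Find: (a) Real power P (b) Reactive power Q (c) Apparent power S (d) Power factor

Step 1 — Angular frequency: ω = 2π·f = 2π·1.32e+04 = 8.294e+04 rad/s.
Step 2 — Component impedances:
  R: Z = R = 69.9 Ω
  L: Z = jωL = j·8.294e+04·0.0023 = 0 + j190.8 Ω
  C: Z = 1/(jωC) = -j/(ω·C) = 0 - j0.2565 Ω
Step 3 — Series combination: Z_total = R + L + C = 69.9 + j190.5 Ω = 202.9∠69.9° Ω.
Step 4 — Source phasor: V = 120∠-173.3° V = -119.2 - j14 V.
Step 5 — Current: I = V / Z = -0.2671 + j0.5276 A = 0.5914∠116.8° A.
Step 6 — Complex power: S = V·I* = 24.44 + j66.62 VA.
Step 7 — Real power: P = Re(S) = 24.44 W.
Step 8 — Reactive power: Q = Im(S) = 66.62 VAR.
Step 9 — Apparent power: |S| = 70.96 VA.
Step 10 — Power factor: PF = P/|S| = 0.3445 (lagging).

(a) P = 24.44 W  (b) Q = 66.62 VAR  (c) S = 70.96 VA  (d) PF = 0.3445 (lagging)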